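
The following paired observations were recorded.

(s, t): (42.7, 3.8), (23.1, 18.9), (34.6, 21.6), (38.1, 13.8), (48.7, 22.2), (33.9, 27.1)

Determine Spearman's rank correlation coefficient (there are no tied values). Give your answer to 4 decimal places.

Rank s: 5, 1, 3, 4, 6, 2
Rank t: 1, 3, 4, 2, 5, 6
d = rank(s) − rank(t): 4, -2, -1, 2, 1, -4; Σd² = 42
ρ = 1 − 6Σd² / [n(n²−1)] = 1 − 6×42 / (6×35) = 1 − 252/210 ≈ -0.2000

-0.2000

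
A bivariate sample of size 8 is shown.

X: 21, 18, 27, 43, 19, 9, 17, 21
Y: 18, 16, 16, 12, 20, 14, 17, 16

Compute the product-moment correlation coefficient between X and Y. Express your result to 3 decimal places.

n = 8, ΣX = 175, ΣY = 129, ΣX² = 4515, ΣY² = 2121, ΣXY = 2745
nΣXY − ΣXΣY = 21960 − 22575 = -615
nΣX² − (ΣX)² = 36120 − 30625 = 5495; nΣY² − (ΣY)² = 16968 − 16641 = 327
r = -615 / √(5495 × 327) = -615 / 1340.4719 ≈ -0.459

-0.459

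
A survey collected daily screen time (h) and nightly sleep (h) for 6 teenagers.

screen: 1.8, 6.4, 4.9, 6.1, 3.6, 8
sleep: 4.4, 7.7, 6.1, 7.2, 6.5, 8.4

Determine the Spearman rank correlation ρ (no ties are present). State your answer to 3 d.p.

0.943

Rank screen: 1, 5, 3, 4, 2, 6
Rank sleep: 1, 5, 2, 4, 3, 6
d = rank(screen) − rank(sleep): 0, 0, 1, 0, -1, 0; Σd² = 2
ρ = 1 − 6Σd² / [n(n²−1)] = 1 − 6×2 / (6×35) = 1 − 12/210 ≈ 0.943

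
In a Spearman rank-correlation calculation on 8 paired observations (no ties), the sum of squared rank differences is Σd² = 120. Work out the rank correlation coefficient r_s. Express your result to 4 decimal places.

-0.4286

ρ = 1 − 6Σd² / [n(n²−1)] = 1 − 6×120 / (8×63)
  = 1 − 720/504 = 1 − 1.42857 ≈ -0.4286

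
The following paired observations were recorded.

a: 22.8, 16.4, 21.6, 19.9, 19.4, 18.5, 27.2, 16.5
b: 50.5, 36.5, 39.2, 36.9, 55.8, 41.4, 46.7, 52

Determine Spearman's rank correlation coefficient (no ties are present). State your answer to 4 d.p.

0.1667

Rank a: 7, 1, 6, 5, 4, 3, 8, 2
Rank b: 6, 1, 3, 2, 8, 4, 5, 7
d = rank(a) − rank(b): 1, 0, 3, 3, -4, -1, 3, -5; Σd² = 70
ρ = 1 − 6Σd² / [n(n²−1)] = 1 − 6×70 / (8×63) = 1 − 420/504 ≈ 0.1667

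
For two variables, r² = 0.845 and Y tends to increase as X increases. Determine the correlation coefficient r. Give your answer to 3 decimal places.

0.919

|r| = √0.845 = 0.919
The association is positive, so r = 0.919.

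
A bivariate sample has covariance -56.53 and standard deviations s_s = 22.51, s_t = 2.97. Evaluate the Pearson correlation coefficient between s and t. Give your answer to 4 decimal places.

r = Cov(s,t) / (s_s · s_t) = -56.53 / (22.51 × 2.97)
  = -56.53 / 66.8547 ≈ -0.8456

-0.8456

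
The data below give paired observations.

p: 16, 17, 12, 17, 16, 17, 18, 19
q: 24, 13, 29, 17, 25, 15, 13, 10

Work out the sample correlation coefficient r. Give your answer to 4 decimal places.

-0.8851

n = 8, Σp = 132, Σq = 146, Σp² = 2208, Σq² = 2994, Σpq = 2321
nΣpq − ΣpΣq = 18568 − 19272 = -704
nΣp² − (Σp)² = 17664 − 17424 = 240; nΣq² − (Σq)² = 23952 − 21316 = 2636
r = -704 / √(240 × 2636) = -704 / 795.3867 ≈ -0.8851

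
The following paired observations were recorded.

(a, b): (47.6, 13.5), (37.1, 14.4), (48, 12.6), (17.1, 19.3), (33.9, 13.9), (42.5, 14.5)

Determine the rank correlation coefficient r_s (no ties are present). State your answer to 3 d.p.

Rank a: 5, 3, 6, 1, 2, 4
Rank b: 2, 4, 1, 6, 3, 5
d = rank(a) − rank(b): 3, -1, 5, -5, -1, -1; Σd² = 62
ρ = 1 − 6Σd² / [n(n²−1)] = 1 − 6×62 / (6×35) = 1 − 372/210 ≈ -0.771

-0.771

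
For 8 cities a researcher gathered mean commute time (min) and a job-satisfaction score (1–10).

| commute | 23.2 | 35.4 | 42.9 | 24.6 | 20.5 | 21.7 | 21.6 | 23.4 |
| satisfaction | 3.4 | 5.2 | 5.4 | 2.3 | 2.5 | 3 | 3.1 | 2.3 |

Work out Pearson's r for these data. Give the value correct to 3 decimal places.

n = 8, Σx = 213.3, Σy = 27.2, Σx² = 6142.23, Σy² = 103.2, Σxy = 788.33
nΣxy − ΣxΣy = 6306.64 − 5801.76 = 504.88
nΣx² − (Σx)² = 49137.84 − 45496.89 = 3640.95; nΣy² − (Σy)² = 825.6 − 739.84 = 85.76
r = 504.88 / √(3640.95 × 85.76) = 504.88 / 558.7914 ≈ 0.904

0.904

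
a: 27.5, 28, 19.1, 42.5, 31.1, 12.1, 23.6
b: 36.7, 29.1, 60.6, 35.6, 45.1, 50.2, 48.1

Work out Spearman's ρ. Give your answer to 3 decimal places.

-0.786

Rank a: 4, 5, 2, 7, 6, 1, 3
Rank b: 3, 1, 7, 2, 4, 6, 5
d = rank(a) − rank(b): 1, 4, -5, 5, 2, -5, -2; Σd² = 100
ρ = 1 − 6Σd² / [n(n²−1)] = 1 − 6×100 / (7×48) = 1 − 600/336 ≈ -0.786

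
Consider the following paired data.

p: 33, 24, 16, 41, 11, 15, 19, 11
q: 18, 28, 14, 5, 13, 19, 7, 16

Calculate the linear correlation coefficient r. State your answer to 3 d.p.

-0.216

n = 8, Σp = 170, Σq = 120, Σp² = 4430, Σq² = 2164, Σpq = 2432
nΣpq − ΣpΣq = 19456 − 20400 = -944
nΣp² − (Σp)² = 35440 − 28900 = 6540; nΣq² − (Σq)² = 17312 − 14400 = 2912
r = -944 / √(6540 × 2912) = -944 / 4363.9982 ≈ -0.216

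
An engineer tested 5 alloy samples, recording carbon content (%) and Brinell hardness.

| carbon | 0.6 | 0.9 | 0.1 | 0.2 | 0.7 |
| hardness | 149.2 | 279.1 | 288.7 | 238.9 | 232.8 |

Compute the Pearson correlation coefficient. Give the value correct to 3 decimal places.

-0.187

n = 5, Σx = 2.5, Σy = 1188.7, Σx² = 1.71, Σy² = 294774.19, Σxy = 580.32
nΣxy − ΣxΣy = 2901.6 − 2971.75 = -70.15
nΣx² − (Σx)² = 8.55 − 6.25 = 2.3; nΣy² − (Σy)² = 1473870.95 − 1413007.69 = 60863.26
r = -70.15 / √(2.3 × 60863.26) = -70.15 / 374.1464 ≈ -0.187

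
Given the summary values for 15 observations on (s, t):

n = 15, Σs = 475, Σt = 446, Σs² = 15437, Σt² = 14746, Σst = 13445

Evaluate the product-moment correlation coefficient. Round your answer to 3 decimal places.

-0.885

r = (nΣst − ΣsΣt) / √[(nΣs² − (Σs)²)(nΣt² − (Σt)²)]
Numerator: 15×13445 − 475×446 = -10175
Denominator: √[(231555 − 225625)(221190 − 198916)] = √[5930 × 22274] = 11492.8160
r = -10175 / 11492.8160 ≈ -0.885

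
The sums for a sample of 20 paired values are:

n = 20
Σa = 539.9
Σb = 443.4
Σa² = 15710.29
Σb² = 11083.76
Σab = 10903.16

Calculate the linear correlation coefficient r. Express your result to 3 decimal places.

r = (nΣab − ΣaΣb) / √[(nΣa² − (Σa)²)(nΣb² − (Σb)²)]
Numerator: 20×10903.16 − 539.9×443.4 = -21328.46
Denominator: √[(314205.8 − 291492.01)(221675.2 − 196603.56)] = √[22713.79 × 25071.64] = 23863.6118
r = -21328.46 / 23863.6118 ≈ -0.894

-0.894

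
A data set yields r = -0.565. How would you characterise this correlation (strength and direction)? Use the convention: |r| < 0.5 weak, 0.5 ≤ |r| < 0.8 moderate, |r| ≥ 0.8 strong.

moderate negative

r = -0.565 < 0 so the relationship is negative.
|r| = 0.565, which falls in the moderate range.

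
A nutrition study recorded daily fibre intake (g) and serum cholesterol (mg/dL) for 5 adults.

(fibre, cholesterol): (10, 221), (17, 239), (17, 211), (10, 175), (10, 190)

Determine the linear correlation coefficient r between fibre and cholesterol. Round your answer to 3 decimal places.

0.644

n = 5, Σx = 64, Σy = 1036, Σx² = 878, Σy² = 217208, Σxy = 13510
nΣxy − ΣxΣy = 67550 − 66304 = 1246
nΣx² − (Σx)² = 4390 − 4096 = 294; nΣy² − (Σy)² = 1086040 − 1073296 = 12744
r = 1246 / √(294 × 12744) = 1246 / 1935.6487 ≈ 0.644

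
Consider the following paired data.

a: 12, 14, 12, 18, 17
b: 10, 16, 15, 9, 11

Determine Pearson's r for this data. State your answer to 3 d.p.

n = 5, Σa = 73, Σb = 61, Σa² = 1097, Σb² = 783, Σab = 873
nΣab − ΣaΣb = 4365 − 4453 = -88
nΣa² − (Σa)² = 5485 − 5329 = 156; nΣb² − (Σb)² = 3915 − 3721 = 194
r = -88 / √(156 × 194) = -88 / 173.9655 ≈ -0.506

-0.506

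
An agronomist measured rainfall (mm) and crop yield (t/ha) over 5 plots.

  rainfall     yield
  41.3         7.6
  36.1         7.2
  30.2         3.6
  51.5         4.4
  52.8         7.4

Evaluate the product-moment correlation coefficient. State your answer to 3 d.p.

0.271

n = 5, Σx = 211.9, Σy = 30.2, Σx² = 9361.03, Σy² = 196.68, Σxy = 1299.84
nΣxy − ΣxΣy = 6499.2 − 6399.38 = 99.82
nΣx² − (Σx)² = 46805.15 − 44901.61 = 1903.54; nΣy² − (Σy)² = 983.4 − 912.04 = 71.36
r = 99.82 / √(1903.54 × 71.36) = 99.82 / 368.5602 ≈ 0.271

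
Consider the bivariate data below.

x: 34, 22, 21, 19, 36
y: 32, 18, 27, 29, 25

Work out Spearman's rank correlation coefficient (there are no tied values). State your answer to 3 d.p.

Rank x: 4, 3, 2, 1, 5
Rank y: 5, 1, 3, 4, 2
d = rank(x) − rank(y): -1, 2, -1, -3, 3; Σd² = 24
ρ = 1 − 6Σd² / [n(n²−1)] = 1 − 6×24 / (5×24) = 1 − 144/120 ≈ -0.200

-0.200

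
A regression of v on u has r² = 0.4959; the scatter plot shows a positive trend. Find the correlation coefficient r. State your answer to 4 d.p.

0.7042

|r| = √0.4959 = 0.7042
The association is positive, so r = 0.7042.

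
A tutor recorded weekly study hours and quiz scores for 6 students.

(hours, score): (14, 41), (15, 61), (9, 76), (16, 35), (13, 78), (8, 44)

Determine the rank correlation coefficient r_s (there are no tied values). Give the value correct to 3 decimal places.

-0.486

Rank hours: 4, 5, 2, 6, 3, 1
Rank score: 2, 4, 5, 1, 6, 3
d = rank(hours) − rank(score): 2, 1, -3, 5, -3, -2; Σd² = 52
ρ = 1 − 6Σd² / [n(n²−1)] = 1 − 6×52 / (6×35) = 1 − 312/210 ≈ -0.486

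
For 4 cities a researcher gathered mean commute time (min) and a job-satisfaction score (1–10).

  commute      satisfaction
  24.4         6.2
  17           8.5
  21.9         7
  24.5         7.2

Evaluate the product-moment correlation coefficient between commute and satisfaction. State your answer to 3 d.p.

-0.883

n = 4, Σx = 87.8, Σy = 28.9, Σx² = 1964.22, Σy² = 211.53, Σxy = 625.48
nΣxy − ΣxΣy = 2501.92 − 2537.42 = -35.5
nΣx² − (Σx)² = 7856.88 − 7708.84 = 148.04; nΣy² − (Σy)² = 846.12 − 835.21 = 10.91
r = -35.5 / √(148.04 × 10.91) = -35.5 / 40.1885 ≈ -0.883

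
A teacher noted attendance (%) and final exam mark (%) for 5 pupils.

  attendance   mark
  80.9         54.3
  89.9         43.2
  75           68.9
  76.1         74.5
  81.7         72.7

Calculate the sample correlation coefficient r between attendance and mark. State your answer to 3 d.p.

n = 5, Σx = 403.6, Σy = 313.6, Σx² = 32717.92, Σy² = 20397.48, Σxy = 25053.09
nΣxy − ΣxΣy = 125265.45 − 126568.96 = -1303.51
nΣx² − (Σx)² = 163589.6 − 162892.96 = 696.64; nΣy² − (Σy)² = 101987.4 − 98344.96 = 3642.44
r = -1303.51 / √(696.64 × 3642.44) = -1303.51 / 1592.9436 ≈ -0.818

-0.818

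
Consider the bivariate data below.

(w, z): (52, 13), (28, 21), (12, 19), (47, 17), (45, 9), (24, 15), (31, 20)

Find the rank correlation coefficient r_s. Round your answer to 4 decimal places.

Rank w: 7, 3, 1, 6, 5, 2, 4
Rank z: 2, 7, 5, 4, 1, 3, 6
d = rank(w) − rank(z): 5, -4, -4, 2, 4, -1, -2; Σd² = 82
ρ = 1 − 6Σd² / [n(n²−1)] = 1 − 6×82 / (7×48) = 1 − 492/336 ≈ -0.4643

-0.4643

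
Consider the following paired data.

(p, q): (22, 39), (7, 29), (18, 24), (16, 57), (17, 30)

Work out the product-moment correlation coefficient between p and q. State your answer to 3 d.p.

0.177

n = 5, Σp = 80, Σq = 179, Σp² = 1402, Σq² = 7087, Σpq = 2915
nΣpq − ΣpΣq = 14575 − 14320 = 255
nΣp² − (Σp)² = 7010 − 6400 = 610; nΣq² − (Σq)² = 35435 − 32041 = 3394
r = 255 / √(610 × 3394) = 255 / 1438.8676 ≈ 0.177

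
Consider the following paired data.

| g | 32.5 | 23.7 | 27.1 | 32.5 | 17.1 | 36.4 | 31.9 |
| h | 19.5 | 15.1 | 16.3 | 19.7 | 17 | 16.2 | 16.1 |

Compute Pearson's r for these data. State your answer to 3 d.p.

0.303

n = 7, Σg = 201.2, Σh = 119.9, Σg² = 6043.58, Σh² = 2072.69, Σgh = 3467.57
nΣgh − ΣgΣh = 24272.99 − 24123.88 = 149.11
nΣg² − (Σg)² = 42305.06 − 40481.44 = 1823.62; nΣh² − (Σh)² = 14508.83 − 14376.01 = 132.82
r = 149.11 / √(1823.62 × 132.82) = 149.11 / 492.1516 ≈ 0.303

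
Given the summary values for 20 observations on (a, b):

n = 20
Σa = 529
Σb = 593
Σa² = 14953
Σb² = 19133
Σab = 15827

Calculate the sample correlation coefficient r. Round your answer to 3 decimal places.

0.116

r = (nΣab − ΣaΣb) / √[(nΣa² − (Σa)²)(nΣb² − (Σb)²)]
Numerator: 20×15827 − 529×593 = 2843
Denominator: √[(299060 − 279841)(382660 − 351649)] = √[19219 × 31011] = 24413.1196
r = 2843 / 24413.1196 ≈ 0.116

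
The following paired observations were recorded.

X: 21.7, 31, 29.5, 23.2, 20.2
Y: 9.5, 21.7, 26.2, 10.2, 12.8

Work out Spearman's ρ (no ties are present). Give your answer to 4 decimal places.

Rank X: 2, 5, 4, 3, 1
Rank Y: 1, 4, 5, 2, 3
d = rank(X) − rank(Y): 1, 1, -1, 1, -2; Σd² = 8
ρ = 1 − 6Σd² / [n(n²−1)] = 1 − 6×8 / (5×24) = 1 − 48/120 ≈ 0.6000

0.6000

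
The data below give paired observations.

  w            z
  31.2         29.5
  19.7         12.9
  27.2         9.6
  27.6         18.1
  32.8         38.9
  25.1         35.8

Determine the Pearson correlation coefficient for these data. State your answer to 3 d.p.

n = 6, Σw = 163.6, Σz = 144.8, Σw² = 4568.98, Σz² = 4251.28, Σwz = 4109.71
nΣwz − ΣwΣz = 24658.26 − 23689.28 = 968.98
nΣw² − (Σw)² = 27413.88 − 26764.96 = 648.92; nΣz² − (Σz)² = 25507.68 − 20967.04 = 4540.64
r = 968.98 / √(648.92 × 4540.64) = 968.98 / 1716.5407 ≈ 0.564

0.564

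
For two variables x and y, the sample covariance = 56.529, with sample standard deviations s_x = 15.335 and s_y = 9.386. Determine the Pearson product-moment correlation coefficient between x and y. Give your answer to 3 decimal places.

r = Cov(x,y) / (s_x · s_y) = 56.529 / (15.335 × 9.386)
  = 56.529 / 143.9343 ≈ 0.393

0.393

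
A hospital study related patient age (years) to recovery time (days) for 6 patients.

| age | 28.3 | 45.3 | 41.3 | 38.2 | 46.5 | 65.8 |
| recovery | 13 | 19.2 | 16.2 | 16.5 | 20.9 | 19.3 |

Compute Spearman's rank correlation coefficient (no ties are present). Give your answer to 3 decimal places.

0.886

Rank age: 1, 4, 3, 2, 5, 6
Rank recovery: 1, 4, 2, 3, 6, 5
d = rank(age) − rank(recovery): 0, 0, 1, -1, -1, 1; Σd² = 4
ρ = 1 − 6Σd² / [n(n²−1)] = 1 − 6×4 / (6×35) = 1 − 24/210 ≈ 0.886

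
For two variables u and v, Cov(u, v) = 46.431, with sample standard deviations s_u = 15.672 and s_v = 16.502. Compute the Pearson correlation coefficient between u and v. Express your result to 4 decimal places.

r = Cov(u,v) / (s_u · s_v) = 46.431 / (15.672 × 16.502)
  = 46.431 / 258.6193 ≈ 0.1795

0.1795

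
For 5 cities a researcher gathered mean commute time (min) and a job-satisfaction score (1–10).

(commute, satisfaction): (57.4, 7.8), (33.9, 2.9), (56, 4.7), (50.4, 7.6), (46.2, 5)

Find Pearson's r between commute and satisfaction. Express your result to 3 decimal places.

n = 5, Σx = 243.9, Σy = 28, Σx² = 12254.57, Σy² = 174.1, Σxy = 1423.27
nΣxy − ΣxΣy = 7116.35 − 6829.2 = 287.15
nΣx² − (Σx)² = 61272.85 − 59487.21 = 1785.64; nΣy² − (Σy)² = 870.5 − 784 = 86.5
r = 287.15 / √(1785.64 × 86.5) = 287.15 / 393.0113 ≈ 0.731

0.731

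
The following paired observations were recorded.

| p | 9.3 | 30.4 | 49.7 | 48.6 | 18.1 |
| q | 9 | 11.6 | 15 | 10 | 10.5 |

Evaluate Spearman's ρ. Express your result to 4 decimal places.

Rank p: 1, 3, 5, 4, 2
Rank q: 1, 4, 5, 2, 3
d = rank(p) − rank(q): 0, -1, 0, 2, -1; Σd² = 6
ρ = 1 − 6Σd² / [n(n²−1)] = 1 − 6×6 / (5×24) = 1 − 36/120 ≈ 0.7000

0.7000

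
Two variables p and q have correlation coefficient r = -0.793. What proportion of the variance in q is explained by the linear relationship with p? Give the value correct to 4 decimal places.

r² = (-0.793)² = 0.6288

0.6288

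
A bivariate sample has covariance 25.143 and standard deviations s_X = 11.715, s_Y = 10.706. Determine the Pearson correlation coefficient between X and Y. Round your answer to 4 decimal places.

0.2005

r = Cov(X,Y) / (s_X · s_Y) = 25.143 / (11.715 × 10.706)
  = 25.143 / 125.4208 ≈ 0.2005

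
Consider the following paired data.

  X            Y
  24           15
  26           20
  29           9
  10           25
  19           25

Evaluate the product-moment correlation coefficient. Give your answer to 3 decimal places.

n = 5, ΣX = 108, ΣY = 94, ΣX² = 2554, ΣY² = 1956, ΣXY = 1866
nΣXY − ΣXΣY = 9330 − 10152 = -822
nΣX² − (ΣX)² = 12770 − 11664 = 1106; nΣY² − (ΣY)² = 9780 − 8836 = 944
r = -822 / √(1106 × 944) = -822 / 1021.7945 ≈ -0.804

-0.804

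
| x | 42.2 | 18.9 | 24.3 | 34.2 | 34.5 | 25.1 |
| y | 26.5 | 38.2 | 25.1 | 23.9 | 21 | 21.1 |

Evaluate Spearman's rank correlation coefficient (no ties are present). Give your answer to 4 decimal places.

-0.3714

Rank x: 6, 1, 2, 4, 5, 3
Rank y: 5, 6, 4, 3, 1, 2
d = rank(x) − rank(y): 1, -5, -2, 1, 4, 1; Σd² = 48
ρ = 1 − 6Σd² / [n(n²−1)] = 1 − 6×48 / (6×35) = 1 − 288/210 ≈ -0.3714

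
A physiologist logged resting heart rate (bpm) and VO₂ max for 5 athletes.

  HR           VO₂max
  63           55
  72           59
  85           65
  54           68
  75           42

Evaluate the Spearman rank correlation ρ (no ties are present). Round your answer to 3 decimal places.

-0.300

Rank HR: 2, 3, 5, 1, 4
Rank VO₂max: 2, 3, 4, 5, 1
d = rank(HR) − rank(VO₂max): 0, 0, 1, -4, 3; Σd² = 26
ρ = 1 − 6Σd² / [n(n²−1)] = 1 − 6×26 / (5×24) = 1 − 156/120 ≈ -0.300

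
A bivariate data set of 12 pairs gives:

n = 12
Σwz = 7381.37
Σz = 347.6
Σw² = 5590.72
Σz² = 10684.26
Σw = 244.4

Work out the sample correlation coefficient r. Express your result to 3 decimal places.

0.492

r = (nΣwz − ΣwΣz) / √[(nΣw² − (Σw)²)(nΣz² − (Σz)²)]
Numerator: 12×7381.37 − 244.4×347.6 = 3623
Denominator: √[(67088.64 − 59731.36)(128211.12 − 120825.76)] = √[7357.28 × 7385.36] = 7371.3066
r = 3623 / 7371.3066 ≈ 0.492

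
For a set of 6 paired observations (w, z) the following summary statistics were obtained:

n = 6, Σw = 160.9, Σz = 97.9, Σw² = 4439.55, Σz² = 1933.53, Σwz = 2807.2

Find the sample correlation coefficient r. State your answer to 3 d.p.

0.888

r = (nΣwz − ΣwΣz) / √[(nΣw² − (Σw)²)(nΣz² − (Σz)²)]
Numerator: 6×2807.2 − 160.9×97.9 = 1091.09
Denominator: √[(26637.3 − 25888.81)(11601.18 − 9584.41)] = √[748.49 × 2016.77] = 1228.6302
r = 1091.09 / 1228.6302 ≈ 0.888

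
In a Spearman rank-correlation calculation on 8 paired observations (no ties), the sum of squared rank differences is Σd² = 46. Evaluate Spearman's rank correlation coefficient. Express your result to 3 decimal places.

0.452

ρ = 1 − 6Σd² / [n(n²−1)] = 1 − 6×46 / (8×63)
  = 1 − 276/504 = 1 − 0.5476 ≈ 0.452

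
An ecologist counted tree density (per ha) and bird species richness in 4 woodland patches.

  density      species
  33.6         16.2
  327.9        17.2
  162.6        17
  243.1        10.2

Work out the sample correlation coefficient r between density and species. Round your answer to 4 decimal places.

-0.1560

n = 4, Σx = 767.2, Σy = 60.6, Σx² = 194183.74, Σy² = 951.32, Σxy = 11428.02
nΣxy − ΣxΣy = 45712.08 − 46492.32 = -780.24
nΣx² − (Σx)² = 776734.96 − 588595.84 = 188139.12; nΣy² − (Σy)² = 3805.28 − 3672.36 = 132.92
r = -780.24 / √(188139.12 × 132.92) = -780.24 / 5000.7451 ≈ -0.1560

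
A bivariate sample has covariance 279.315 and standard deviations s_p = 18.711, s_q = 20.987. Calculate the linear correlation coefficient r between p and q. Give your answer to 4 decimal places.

0.7113

r = Cov(p,q) / (s_p · s_q) = 279.315 / (18.711 × 20.987)
  = 279.315 / 392.6878 ≈ 0.7113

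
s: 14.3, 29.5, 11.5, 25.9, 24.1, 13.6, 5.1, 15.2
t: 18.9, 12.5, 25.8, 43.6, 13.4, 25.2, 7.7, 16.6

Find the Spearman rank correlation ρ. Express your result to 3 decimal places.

0.024

Rank s: 4, 8, 2, 7, 6, 3, 1, 5
Rank t: 5, 2, 7, 8, 3, 6, 1, 4
d = rank(s) − rank(t): -1, 6, -5, -1, 3, -3, 0, 1; Σd² = 82
ρ = 1 − 6Σd² / [n(n²−1)] = 1 − 6×82 / (8×63) = 1 − 492/504 ≈ 0.024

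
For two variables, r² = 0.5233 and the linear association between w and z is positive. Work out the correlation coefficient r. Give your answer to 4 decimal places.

0.7234

|r| = √0.5233 = 0.7234
The association is positive, so r = 0.7234.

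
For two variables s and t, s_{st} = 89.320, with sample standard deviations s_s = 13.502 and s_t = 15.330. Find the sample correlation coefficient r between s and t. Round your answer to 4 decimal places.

0.4315

r = Cov(s,t) / (s_s · s_t) = 89.320 / (13.502 × 15.330)
  = 89.320 / 206.9857 ≈ 0.4315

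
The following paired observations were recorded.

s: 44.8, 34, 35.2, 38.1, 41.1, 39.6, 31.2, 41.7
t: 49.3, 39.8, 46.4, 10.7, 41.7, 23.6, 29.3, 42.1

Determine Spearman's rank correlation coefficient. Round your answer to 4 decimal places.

Rank s: 8, 2, 3, 4, 6, 5, 1, 7
Rank t: 8, 4, 7, 1, 5, 2, 3, 6
d = rank(s) − rank(t): 0, -2, -4, 3, 1, 3, -2, 1; Σd² = 44
ρ = 1 − 6Σd² / [n(n²−1)] = 1 − 6×44 / (8×63) = 1 − 264/504 ≈ 0.4762

0.4762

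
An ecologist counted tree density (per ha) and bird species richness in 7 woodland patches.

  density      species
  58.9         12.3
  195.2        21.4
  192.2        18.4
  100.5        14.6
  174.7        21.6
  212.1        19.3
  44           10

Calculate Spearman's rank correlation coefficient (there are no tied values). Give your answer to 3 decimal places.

Rank density: 2, 6, 5, 3, 4, 7, 1
Rank species: 2, 6, 4, 3, 7, 5, 1
d = rank(density) − rank(species): 0, 0, 1, 0, -3, 2, 0; Σd² = 14
ρ = 1 − 6Σd² / [n(n²−1)] = 1 − 6×14 / (7×48) = 1 − 84/336 ≈ 0.750

0.750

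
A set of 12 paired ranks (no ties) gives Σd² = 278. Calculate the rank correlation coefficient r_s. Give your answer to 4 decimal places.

0.0280

ρ = 1 − 6Σd² / [n(n²−1)] = 1 − 6×278 / (12×143)
  = 1 − 1668/1716 = 1 − 0.97203 ≈ 0.0280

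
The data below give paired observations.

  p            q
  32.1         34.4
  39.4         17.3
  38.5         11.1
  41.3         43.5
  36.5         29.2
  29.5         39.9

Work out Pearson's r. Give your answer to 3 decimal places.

-0.344

n = 6, Σp = 217.3, Σq = 175.4, Σp² = 7973.21, Σq² = 5942.76, Σpq = 6252.61
nΣpq − ΣpΣq = 37515.66 − 38114.42 = -598.76
nΣp² − (Σp)² = 47839.26 − 47219.29 = 619.97; nΣq² − (Σq)² = 35656.56 − 30765.16 = 4891.4
r = -598.76 / √(619.97 × 4891.4) = -598.76 / 1741.4136 ≈ -0.344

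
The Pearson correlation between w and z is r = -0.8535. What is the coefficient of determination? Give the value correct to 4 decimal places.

0.7285

r² = (-0.8535)² = 0.7285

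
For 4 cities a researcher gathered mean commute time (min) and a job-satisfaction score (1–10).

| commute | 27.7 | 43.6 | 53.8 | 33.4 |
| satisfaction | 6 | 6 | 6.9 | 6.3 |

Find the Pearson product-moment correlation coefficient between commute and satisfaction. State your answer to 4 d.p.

n = 4, Σx = 158.5, Σy = 25.2, Σx² = 6678.25, Σy² = 159.3, Σxy = 1009.44
nΣxy − ΣxΣy = 4037.76 − 3994.2 = 43.56
nΣx² − (Σx)² = 26713 − 25122.25 = 1590.75; nΣy² − (Σy)² = 637.2 − 635.04 = 2.16
r = 43.56 / √(1590.75 × 2.16) = 43.56 / 58.6176 ≈ 0.7431

0.7431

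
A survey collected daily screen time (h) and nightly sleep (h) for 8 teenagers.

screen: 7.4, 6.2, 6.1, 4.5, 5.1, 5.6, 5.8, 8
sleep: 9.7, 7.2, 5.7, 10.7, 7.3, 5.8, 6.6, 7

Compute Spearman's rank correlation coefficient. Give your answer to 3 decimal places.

Rank screen: 7, 6, 5, 1, 2, 3, 4, 8
Rank sleep: 7, 5, 1, 8, 6, 2, 3, 4
d = rank(screen) − rank(sleep): 0, 1, 4, -7, -4, 1, 1, 4; Σd² = 100
ρ = 1 − 6Σd² / [n(n²−1)] = 1 − 6×100 / (8×63) = 1 − 600/504 ≈ -0.190

-0.190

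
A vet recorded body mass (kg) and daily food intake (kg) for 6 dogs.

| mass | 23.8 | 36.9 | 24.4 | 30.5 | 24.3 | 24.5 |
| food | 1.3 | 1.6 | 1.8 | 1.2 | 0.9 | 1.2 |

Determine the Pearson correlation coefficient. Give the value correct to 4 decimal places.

0.3033

n = 6, Σx = 164.4, Σy = 8, Σx² = 4644.4, Σy² = 11.18, Σxy = 221.77
nΣxy − ΣxΣy = 1330.62 − 1315.2 = 15.42
nΣx² − (Σx)² = 27866.4 − 27027.36 = 839.04; nΣy² − (Σy)² = 67.08 − 64 = 3.08
r = 15.42 / √(839.04 × 3.08) = 15.42 / 50.8355 ≈ 0.3033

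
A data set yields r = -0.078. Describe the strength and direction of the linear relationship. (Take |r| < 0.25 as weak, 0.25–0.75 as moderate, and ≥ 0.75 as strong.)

weak negative

r = -0.078 < 0 so the relationship is negative.
|r| = 0.078, which falls in the weak range.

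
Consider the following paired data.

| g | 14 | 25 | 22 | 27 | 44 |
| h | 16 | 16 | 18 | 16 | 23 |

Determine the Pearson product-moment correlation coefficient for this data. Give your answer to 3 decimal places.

n = 5, Σg = 132, Σh = 89, Σg² = 3970, Σh² = 1621, Σgh = 2464
nΣgh − ΣgΣh = 12320 − 11748 = 572
nΣg² − (Σg)² = 19850 − 17424 = 2426; nΣh² − (Σh)² = 8105 − 7921 = 184
r = 572 / √(2426 × 184) = 572 / 668.1197 ≈ 0.856

0.856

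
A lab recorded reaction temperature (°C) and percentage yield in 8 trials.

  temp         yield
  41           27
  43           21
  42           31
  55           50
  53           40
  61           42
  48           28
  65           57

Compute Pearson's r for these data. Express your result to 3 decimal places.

0.890

n = 8, Σx = 408, Σy = 296, Σx² = 21378, Σy² = 12028, Σxy = 15793
nΣxy − ΣxΣy = 126344 − 120768 = 5576
nΣx² − (Σx)² = 171024 − 166464 = 4560; nΣy² − (Σy)² = 96224 − 87616 = 8608
r = 5576 / √(4560 × 8608) = 5576 / 6265.1800 ≈ 0.890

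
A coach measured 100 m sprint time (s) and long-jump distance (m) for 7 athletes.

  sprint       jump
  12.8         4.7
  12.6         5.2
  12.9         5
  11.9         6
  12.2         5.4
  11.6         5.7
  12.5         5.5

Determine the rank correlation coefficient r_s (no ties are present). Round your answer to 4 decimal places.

Rank sprint: 6, 5, 7, 2, 3, 1, 4
Rank jump: 1, 3, 2, 7, 4, 6, 5
d = rank(sprint) − rank(jump): 5, 2, 5, -5, -1, -5, -1; Σd² = 106
ρ = 1 − 6Σd² / [n(n²−1)] = 1 − 6×106 / (7×48) = 1 − 636/336 ≈ -0.8929

-0.8929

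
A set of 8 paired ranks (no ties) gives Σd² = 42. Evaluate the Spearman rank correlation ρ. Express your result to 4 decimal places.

ρ = 1 − 6Σd² / [n(n²−1)] = 1 − 6×42 / (8×63)
  = 1 − 252/504 = 1 − 0.50000 ≈ 0.5000

0.5000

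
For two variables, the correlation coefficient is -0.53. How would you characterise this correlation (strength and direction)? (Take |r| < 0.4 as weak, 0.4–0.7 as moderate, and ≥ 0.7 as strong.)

moderate negative

r = -0.53 < 0 so the relationship is negative.
|r| = 0.53, which falls in the moderate range.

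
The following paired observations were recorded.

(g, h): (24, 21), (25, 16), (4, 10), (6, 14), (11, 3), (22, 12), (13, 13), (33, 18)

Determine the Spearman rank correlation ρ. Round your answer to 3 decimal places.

Rank g: 6, 7, 1, 2, 3, 5, 4, 8
Rank h: 8, 6, 2, 5, 1, 3, 4, 7
d = rank(g) − rank(h): -2, 1, -1, -3, 2, 2, 0, 1; Σd² = 24
ρ = 1 − 6Σd² / [n(n²−1)] = 1 − 6×24 / (8×63) = 1 − 144/504 ≈ 0.714

0.714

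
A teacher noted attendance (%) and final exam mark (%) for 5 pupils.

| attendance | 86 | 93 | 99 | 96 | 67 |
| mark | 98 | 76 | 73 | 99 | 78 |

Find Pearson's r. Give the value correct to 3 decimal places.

0.087

n = 5, Σx = 441, Σy = 424, Σx² = 39551, Σy² = 36594, Σxy = 37453
nΣxy − ΣxΣy = 187265 − 186984 = 281
nΣx² − (Σx)² = 197755 − 194481 = 3274; nΣy² − (Σy)² = 182970 − 179776 = 3194
r = 281 / √(3274 × 3194) = 281 / 3233.7526 ≈ 0.087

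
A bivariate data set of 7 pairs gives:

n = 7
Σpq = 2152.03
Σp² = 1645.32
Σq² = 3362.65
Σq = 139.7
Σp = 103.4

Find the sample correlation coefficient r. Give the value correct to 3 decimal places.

r = (nΣpq − ΣpΣq) / √[(nΣp² − (Σp)²)(nΣq² − (Σq)²)]
Numerator: 7×2152.03 − 103.4×139.7 = 619.23
Denominator: √[(11517.24 − 10691.56)(23538.55 − 19516.09)] = √[825.68 × 4022.46] = 1822.4337
r = 619.23 / 1822.4337 ≈ 0.340

0.340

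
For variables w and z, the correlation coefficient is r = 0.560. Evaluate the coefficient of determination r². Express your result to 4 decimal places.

0.3136

r² = (0.560)² = 0.3136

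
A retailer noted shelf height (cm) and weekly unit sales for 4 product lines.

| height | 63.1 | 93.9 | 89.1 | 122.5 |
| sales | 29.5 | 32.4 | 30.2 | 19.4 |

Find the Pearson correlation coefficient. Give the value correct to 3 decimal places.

n = 4, Σx = 368.6, Σy = 111.5, Σx² = 35743.88, Σy² = 3208.41, Σxy = 9971.13
nΣxy − ΣxΣy = 39884.52 − 41098.9 = -1214.38
nΣx² − (Σx)² = 142975.52 − 135865.96 = 7109.56; nΣy² − (Σy)² = 12833.64 − 12432.25 = 401.39
r = -1214.38 / √(7109.56 × 401.39) = -1214.38 / 1689.2917 ≈ -0.719

-0.719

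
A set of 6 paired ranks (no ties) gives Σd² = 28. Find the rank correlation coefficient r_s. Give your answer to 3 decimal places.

ρ = 1 − 6Σd² / [n(n²−1)] = 1 − 6×28 / (6×35)
  = 1 − 168/210 = 1 − 0.8000 ≈ 0.200

0.200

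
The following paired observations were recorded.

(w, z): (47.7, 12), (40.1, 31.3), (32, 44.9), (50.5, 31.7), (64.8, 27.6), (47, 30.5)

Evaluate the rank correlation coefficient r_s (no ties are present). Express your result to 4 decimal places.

-0.5429

Rank w: 4, 2, 1, 5, 6, 3
Rank z: 1, 4, 6, 5, 2, 3
d = rank(w) − rank(z): 3, -2, -5, 0, 4, 0; Σd² = 54
ρ = 1 − 6Σd² / [n(n²−1)] = 1 − 6×54 / (6×35) = 1 − 324/210 ≈ -0.5429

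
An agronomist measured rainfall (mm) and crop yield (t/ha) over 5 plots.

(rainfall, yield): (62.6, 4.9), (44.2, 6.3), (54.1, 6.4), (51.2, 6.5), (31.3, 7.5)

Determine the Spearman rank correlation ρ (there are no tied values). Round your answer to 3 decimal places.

-0.700

Rank rainfall: 5, 2, 4, 3, 1
Rank yield: 1, 2, 3, 4, 5
d = rank(rainfall) − rank(yield): 4, 0, 1, -1, -4; Σd² = 34
ρ = 1 − 6Σd² / [n(n²−1)] = 1 − 6×34 / (5×24) = 1 − 204/120 ≈ -0.700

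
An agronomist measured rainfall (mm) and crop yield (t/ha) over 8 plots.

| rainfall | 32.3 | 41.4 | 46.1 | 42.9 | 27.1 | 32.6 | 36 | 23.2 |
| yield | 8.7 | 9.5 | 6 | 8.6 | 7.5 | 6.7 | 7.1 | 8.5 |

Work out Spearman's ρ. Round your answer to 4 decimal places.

-0.1667

Rank rainfall: 3, 6, 8, 7, 2, 4, 5, 1
Rank yield: 7, 8, 1, 6, 4, 2, 3, 5
d = rank(rainfall) − rank(yield): -4, -2, 7, 1, -2, 2, 2, -4; Σd² = 98
ρ = 1 − 6Σd² / [n(n²−1)] = 1 − 6×98 / (8×63) = 1 − 588/504 ≈ -0.1667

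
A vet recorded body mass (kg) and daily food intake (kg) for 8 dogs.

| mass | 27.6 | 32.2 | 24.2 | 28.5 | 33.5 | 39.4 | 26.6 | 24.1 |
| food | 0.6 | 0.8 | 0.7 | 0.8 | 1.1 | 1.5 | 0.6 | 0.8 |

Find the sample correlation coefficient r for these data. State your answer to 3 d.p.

n = 8, Σx = 236.1, Σy = 6.9, Σx² = 7159.47, Σy² = 6.59, Σxy = 213.25
nΣxy − ΣxΣy = 1706 − 1629.09 = 76.91
nΣx² − (Σx)² = 57275.76 − 55743.21 = 1532.55; nΣy² − (Σy)² = 52.72 − 47.61 = 5.11
r = 76.91 / √(1532.55 × 5.11) = 76.91 / 88.4948 ≈ 0.869

0.869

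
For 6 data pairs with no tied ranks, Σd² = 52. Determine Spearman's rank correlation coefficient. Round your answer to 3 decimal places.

ρ = 1 − 6Σd² / [n(n²−1)] = 1 − 6×52 / (6×35)
  = 1 − 312/210 = 1 − 1.4857 ≈ -0.486

-0.486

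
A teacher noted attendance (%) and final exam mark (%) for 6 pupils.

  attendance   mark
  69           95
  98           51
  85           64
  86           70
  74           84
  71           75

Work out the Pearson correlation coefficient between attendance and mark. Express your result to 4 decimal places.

n = 6, Σx = 483, Σy = 439, Σx² = 39503, Σy² = 33303, Σxy = 34554
nΣxy − ΣxΣy = 207324 − 212037 = -4713
nΣx² − (Σx)² = 237018 − 233289 = 3729; nΣy² − (Σy)² = 199818 − 192721 = 7097
r = -4713 / √(3729 × 7097) = -4713 / 5144.3866 ≈ -0.9161

-0.9161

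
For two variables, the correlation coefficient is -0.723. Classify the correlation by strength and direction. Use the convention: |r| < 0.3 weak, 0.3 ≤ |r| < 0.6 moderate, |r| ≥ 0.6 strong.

r = -0.723 < 0 so the relationship is negative.
|r| = 0.723, which falls in the strong range.

strong negative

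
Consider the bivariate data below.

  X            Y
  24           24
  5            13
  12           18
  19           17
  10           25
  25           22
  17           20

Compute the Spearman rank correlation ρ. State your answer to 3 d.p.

Rank X: 6, 1, 3, 5, 2, 7, 4
Rank Y: 6, 1, 3, 2, 7, 5, 4
d = rank(X) − rank(Y): 0, 0, 0, 3, -5, 2, 0; Σd² = 38
ρ = 1 − 6Σd² / [n(n²−1)] = 1 − 6×38 / (7×48) = 1 − 228/336 ≈ 0.321

0.321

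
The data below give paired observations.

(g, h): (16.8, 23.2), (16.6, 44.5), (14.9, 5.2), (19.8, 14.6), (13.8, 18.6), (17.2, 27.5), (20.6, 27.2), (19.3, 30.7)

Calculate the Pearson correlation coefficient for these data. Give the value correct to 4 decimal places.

n = 8, Σg = 139, Σh = 191.5, Σg² = 2454.98, Σh² = 5543.23, Σgh = 3377.53
nΣgh − ΣgΣh = 27020.24 − 26618.5 = 401.74
nΣg² − (Σg)² = 19639.84 − 19321 = 318.84; nΣh² − (Σh)² = 44345.84 − 36672.25 = 7673.59
r = 401.74 / √(318.84 × 7673.59) = 401.74 / 1564.1763 ≈ 0.2568

0.2568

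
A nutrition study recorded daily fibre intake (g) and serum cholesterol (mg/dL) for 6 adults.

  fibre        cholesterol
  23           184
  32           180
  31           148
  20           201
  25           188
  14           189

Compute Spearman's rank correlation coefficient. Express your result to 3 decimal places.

Rank fibre: 3, 6, 5, 2, 4, 1
Rank cholesterol: 3, 2, 1, 6, 4, 5
d = rank(fibre) − rank(cholesterol): 0, 4, 4, -4, 0, -4; Σd² = 64
ρ = 1 − 6Σd² / [n(n²−1)] = 1 − 6×64 / (6×35) = 1 − 384/210 ≈ -0.829

-0.829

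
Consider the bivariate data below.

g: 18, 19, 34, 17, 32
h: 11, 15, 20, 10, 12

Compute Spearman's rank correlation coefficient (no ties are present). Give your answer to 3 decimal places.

Rank g: 2, 3, 5, 1, 4
Rank h: 2, 4, 5, 1, 3
d = rank(g) − rank(h): 0, -1, 0, 0, 1; Σd² = 2
ρ = 1 − 6Σd² / [n(n²−1)] = 1 − 6×2 / (5×24) = 1 − 12/120 ≈ 0.900

0.900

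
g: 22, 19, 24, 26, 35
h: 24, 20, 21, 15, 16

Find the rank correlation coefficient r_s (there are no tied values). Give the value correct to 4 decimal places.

Rank g: 2, 1, 3, 4, 5
Rank h: 5, 3, 4, 1, 2
d = rank(g) − rank(h): -3, -2, -1, 3, 3; Σd² = 32
ρ = 1 − 6Σd² / [n(n²−1)] = 1 − 6×32 / (5×24) = 1 − 192/120 ≈ -0.6000

-0.6000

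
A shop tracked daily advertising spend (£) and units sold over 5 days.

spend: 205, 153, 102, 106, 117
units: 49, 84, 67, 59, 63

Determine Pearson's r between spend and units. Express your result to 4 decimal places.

n = 5, Σx = 683, Σy = 322, Σx² = 100763, Σy² = 21396, Σxy = 43356
nΣxy − ΣxΣy = 216780 − 219926 = -3146
nΣx² − (Σx)² = 503815 − 466489 = 37326; nΣy² − (Σy)² = 106980 − 103684 = 3296
r = -3146 / √(37326 × 3296) = -3146 / 11091.7310 ≈ -0.2836

-0.2836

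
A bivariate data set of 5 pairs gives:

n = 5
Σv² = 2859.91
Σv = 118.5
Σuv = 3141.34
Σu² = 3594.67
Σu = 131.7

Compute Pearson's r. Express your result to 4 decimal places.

r = (nΣuv − ΣuΣv) / √[(nΣu² − (Σu)²)(nΣv² − (Σv)²)]
Numerator: 5×3141.34 − 131.7×118.5 = 100.25
Denominator: √[(17973.35 − 17344.89)(14299.55 − 14042.25)] = √[628.46 × 257.3] = 402.1228
r = 100.25 / 402.1228 ≈ 0.2493

0.2493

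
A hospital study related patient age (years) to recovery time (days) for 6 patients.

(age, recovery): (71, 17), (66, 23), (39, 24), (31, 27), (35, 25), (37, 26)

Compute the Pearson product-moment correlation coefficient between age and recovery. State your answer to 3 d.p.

-0.870

n = 6, Σx = 279, Σy = 142, Σx² = 14473, Σy² = 3424, Σxy = 6335
nΣxy − ΣxΣy = 38010 − 39618 = -1608
nΣx² − (Σx)² = 86838 − 77841 = 8997; nΣy² − (Σy)² = 20544 − 20164 = 380
r = -1608 / √(8997 × 380) = -1608 / 1849.0160 ≈ -0.870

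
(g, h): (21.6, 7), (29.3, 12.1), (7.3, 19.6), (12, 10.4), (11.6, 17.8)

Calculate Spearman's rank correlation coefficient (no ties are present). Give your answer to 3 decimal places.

-0.700

Rank g: 4, 5, 1, 3, 2
Rank h: 1, 3, 5, 2, 4
d = rank(g) − rank(h): 3, 2, -4, 1, -2; Σd² = 34
ρ = 1 − 6Σd² / [n(n²−1)] = 1 − 6×34 / (5×24) = 1 − 204/120 ≈ -0.700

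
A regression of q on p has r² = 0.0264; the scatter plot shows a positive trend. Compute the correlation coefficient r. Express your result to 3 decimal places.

|r| = √0.0264 = 0.162
The association is positive, so r = 0.162.

0.162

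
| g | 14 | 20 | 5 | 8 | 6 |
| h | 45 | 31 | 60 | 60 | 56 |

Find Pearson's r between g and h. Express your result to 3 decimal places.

-0.971

n = 5, Σg = 53, Σh = 252, Σg² = 721, Σh² = 13322, Σgh = 2366
nΣgh − ΣgΣh = 11830 − 13356 = -1526
nΣg² − (Σg)² = 3605 − 2809 = 796; nΣh² − (Σh)² = 66610 − 63504 = 3106
r = -1526 / √(796 × 3106) = -1526 / 1572.3791 ≈ -0.971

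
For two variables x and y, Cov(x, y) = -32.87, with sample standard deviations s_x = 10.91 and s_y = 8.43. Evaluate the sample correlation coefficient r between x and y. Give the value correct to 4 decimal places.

r = Cov(x,y) / (s_x · s_y) = -32.87 / (10.91 × 8.43)
  = -32.87 / 91.9713 ≈ -0.3574

-0.3574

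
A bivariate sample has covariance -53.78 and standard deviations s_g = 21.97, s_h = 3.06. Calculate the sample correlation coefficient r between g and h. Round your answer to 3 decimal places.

-0.800

r = Cov(g,h) / (s_g · s_h) = -53.78 / (21.97 × 3.06)
  = -53.78 / 67.2282 ≈ -0.800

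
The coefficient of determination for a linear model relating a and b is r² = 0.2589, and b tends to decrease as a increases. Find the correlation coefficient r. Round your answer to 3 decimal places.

|r| = √0.2589 = 0.509
The association is negative, so r = −0.509.

-0.509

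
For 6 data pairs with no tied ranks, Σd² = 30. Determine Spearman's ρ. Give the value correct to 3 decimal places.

0.143

ρ = 1 − 6Σd² / [n(n²−1)] = 1 − 6×30 / (6×35)
  = 1 − 180/210 = 1 − 0.8571 ≈ 0.143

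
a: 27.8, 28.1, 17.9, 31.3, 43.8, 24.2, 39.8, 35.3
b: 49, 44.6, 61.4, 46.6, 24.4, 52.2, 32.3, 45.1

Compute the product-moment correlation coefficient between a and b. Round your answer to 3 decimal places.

n = 8, Σa = 248.2, Σb = 355.6, Σa² = 8196.76, Σb² = 16729.18, Σab = 10382.63
nΣab − ΣaΣb = 83061.04 − 88259.92 = -5198.88
nΣa² − (Σa)² = 65574.08 − 61603.24 = 3970.84; nΣb² − (Σb)² = 133833.44 − 126451.36 = 7382.08
r = -5198.88 / √(3970.84 × 7382.08) = -5198.88 / 5414.1535 ≈ -0.960

-0.960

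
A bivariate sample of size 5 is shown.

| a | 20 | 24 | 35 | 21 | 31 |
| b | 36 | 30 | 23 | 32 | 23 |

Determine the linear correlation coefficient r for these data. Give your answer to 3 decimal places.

n = 5, Σa = 131, Σb = 144, Σa² = 3603, Σb² = 4278, Σab = 3630
nΣab − ΣaΣb = 18150 − 18864 = -714
nΣa² − (Σa)² = 18015 − 17161 = 854; nΣb² − (Σb)² = 21390 − 20736 = 654
r = -714 / √(854 × 654) = -714 / 747.3393 ≈ -0.955

-0.955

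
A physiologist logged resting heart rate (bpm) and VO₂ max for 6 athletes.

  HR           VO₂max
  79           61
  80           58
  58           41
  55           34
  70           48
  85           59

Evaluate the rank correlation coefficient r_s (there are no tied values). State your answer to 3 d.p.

0.829

Rank HR: 4, 5, 2, 1, 3, 6
Rank VO₂max: 6, 4, 2, 1, 3, 5
d = rank(HR) − rank(VO₂max): -2, 1, 0, 0, 0, 1; Σd² = 6
ρ = 1 − 6Σd² / [n(n²−1)] = 1 − 6×6 / (6×35) = 1 − 36/210 ≈ 0.829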